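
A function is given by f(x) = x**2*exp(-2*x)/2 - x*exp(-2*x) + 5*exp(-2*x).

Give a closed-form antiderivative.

f has the shape u'v + uv' for u = -x**2/4 + x/4 - 19/8 and v = exp(-2*x) — it is the derivative of the product u*v.
Check: d/dx[-(2*x**2 - 2*x + 19)*exp(-2*x)/8] = (x**2 - 2*x + 10)*exp(-2*x)/2, which equals f(x).

An antiderivative is F(x) = -(2*x**2 - 2*x + 19)*exp(-2*x)/8.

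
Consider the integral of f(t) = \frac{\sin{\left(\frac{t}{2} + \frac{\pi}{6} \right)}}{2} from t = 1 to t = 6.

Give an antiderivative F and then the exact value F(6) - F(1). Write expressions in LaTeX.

Differentiate the proposed F(t) back; it has to land on f(t) exactly.
F(t) = - \cos{\left(\frac{t}{2} + \frac{\pi}{6} \right)} is an antiderivative of f.
Check: d/dt[- \cos{\left(\frac{t}{2} + \frac{\pi}{6} \right)}] = \frac{\sin{\left(\frac{t}{2} + \frac{\pi}{6} \right)}}{2} = f(t).
F(6) = - \cos{\left(\frac{\pi}{6} + 3 \right)}; F(1) = - \cos{\left(\frac{1}{2} + \frac{\pi}{6} \right)}.
Integral = F(6) - F(1) = \cos{\left(\frac{1}{2} + \frac{\pi}{6} \right)} - \cos{\left(\frac{\pi}{6} + 3 \right)}.

Antiderivative: F(t) = - \cos{\left(\frac{t}{2} + \frac{\pi}{6} \right)}; value = \cos{\left(\frac{1}{2} + \frac{\pi}{6} \right)} - \cos{\left(\frac{\pi}{6} + 3 \right)}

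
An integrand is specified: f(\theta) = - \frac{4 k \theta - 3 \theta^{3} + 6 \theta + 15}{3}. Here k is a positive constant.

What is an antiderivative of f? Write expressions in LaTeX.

An antiderivative is F(\theta) = - \frac{2 k \theta^{2}}{3} + \frac{\theta^{4}}{4} - \theta^{2} - 5 \theta.

Any candidate F(\theta) must reproduce f(\theta) exactly when differentiated.
Check: d/d\theta[- \frac{2 k \theta^{2}}{3} + \frac{\theta^{4}}{4} - \theta^{2} - 5 \theta] = - \frac{4 k \theta}{3} + \theta^{3} - 2 \theta - 5, which equals f(\theta).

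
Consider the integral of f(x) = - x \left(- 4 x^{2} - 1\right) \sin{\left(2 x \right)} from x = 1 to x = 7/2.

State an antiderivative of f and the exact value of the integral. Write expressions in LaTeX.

Antiderivative: F(x) = \frac{- 8 x^{3} \cos{\left(2 x \right)} + 12 x^{2} \sin{\left(2 x \right)} + 10 x \cos{\left(2 x \right)} - 5 \sin{\left(2 x \right)}}{4}; value = - 77 \cos{\left(7 \right)} - \frac{7 \sin{\left(2 \right)}}{4} - \frac{\cos{\left(2 \right)}}{2} + \frac{71 \sin{\left(7 \right)}}{2}

Any candidate F(x) must reproduce f(x) exactly when differentiated.
F(x) = \frac{- 8 x^{3} \cos{\left(2 x \right)} + 12 x^{2} \sin{\left(2 x \right)} + 10 x \cos{\left(2 x \right)} - 5 \sin{\left(2 x \right)}}{4} is an antiderivative of f.
Check: d/dx[\frac{- 8 x^{3} \cos{\left(2 x \right)} + 12 x^{2} \sin{\left(2 x \right)} + 10 x \cos{\left(2 x \right)} - 5 \sin{\left(2 x \right)}}{4}] = 4 x^{3} \sin{\left(2 x \right)} + x \sin{\left(2 x \right)}, which equals f(x).
F(7/2) = - 77 \cos{\left(7 \right)} + \frac{71 \sin{\left(7 \right)}}{2}; F(1) = \frac{\cos{\left(2 \right)}}{2} + \frac{7 \sin{\left(2 \right)}}{4}.
Integral = F(7/2) - F(1) = - 77 \cos{\left(7 \right)} - \frac{7 \sin{\left(2 \right)}}{4} - \frac{\cos{\left(2 \right)}}{2} + \frac{71 \sin{\left(7 \right)}}{2}.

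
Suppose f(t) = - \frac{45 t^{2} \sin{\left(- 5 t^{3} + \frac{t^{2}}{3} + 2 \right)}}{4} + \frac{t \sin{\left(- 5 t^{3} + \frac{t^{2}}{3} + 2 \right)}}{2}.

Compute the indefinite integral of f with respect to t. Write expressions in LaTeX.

f matches the chain-rule pattern g'(h)*h' with inner function h(t) = - 5 t^{3} + \frac{t^{2}}{3} + 2; substituting u = h(t) collapses the integral.
Check: d/dt[- \frac{3 \cos{\left(- 5 t^{3} + \frac{t^{2}}{3} + 2 \right)}}{4}] = - \frac{45 t^{2} \sin{\left(- 5 t^{3} + \frac{t^{2}}{3} + 2 \right)}}{4} + \frac{t \sin{\left(- 5 t^{3} + \frac{t^{2}}{3} + 2 \right)}}{2} = f(t).

F(t) = - \frac{3 \cos{\left(- 5 t^{3} + \frac{t^{2}}{3} + 2 \right)}}{4} + C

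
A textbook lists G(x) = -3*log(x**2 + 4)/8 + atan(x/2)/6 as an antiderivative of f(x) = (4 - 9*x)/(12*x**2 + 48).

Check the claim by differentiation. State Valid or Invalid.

Valid - differentiating G returns exactly f.

d/dx[G] = (4 - 9*x)/(12*x**2 + 48)
This equals f(x) exactly, so the claim holds.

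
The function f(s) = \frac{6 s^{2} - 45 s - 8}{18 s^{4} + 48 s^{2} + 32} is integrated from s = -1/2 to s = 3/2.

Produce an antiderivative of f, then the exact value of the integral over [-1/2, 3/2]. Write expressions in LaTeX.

Antiderivative: F(s) = \frac{15 - 4 s}{4 \left(3 s^{2} + 4\right)}; value = - \frac{560}{817}

Recognize the product-rule pattern: f = u'v + uv' with u = \frac{1}{s^{2} + \frac{4}{3}}, v = \frac{5}{4} - \frac{s}{3}, so integration by parts undoes it.
F(s) = \frac{15 - 4 s}{4 \left(3 s^{2} + 4\right)} is an antiderivative of f.
Check: d/ds[\frac{15 - 4 s}{4 \left(3 s^{2} + 4\right)}] = \frac{6 s^{2} - 45 s - 8}{18 s^{4} + 48 s^{2} + 32} = f(s).
F(3/2) = \frac{9}{43}; F(-1/2) = \frac{17}{19}.
Integral = F(3/2) - F(-1/2) = - \frac{560}{817}.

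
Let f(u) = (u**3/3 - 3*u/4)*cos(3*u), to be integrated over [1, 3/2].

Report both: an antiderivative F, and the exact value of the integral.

Antiderivative: F(u) = (36*u**3*sin(3*u) + 36*u**2*cos(3*u) - 105*u*sin(3*u) - 35*cos(3*u))/324; value = 23*cos(9/2)/162 - cos(3)/324 + 23*sin(3)/108 - sin(9/2)/9

An antiderivative F(u) passes only if d/du[F] lands on f(u) exactly.
F(u) = (36*u**3*sin(3*u) + 36*u**2*cos(3*u) - 105*u*sin(3*u) - 35*cos(3*u))/324 is an antiderivative of f.
Check: d/du[(36*u**3*sin(3*u) + 36*u**2*cos(3*u) - 105*u*sin(3*u) - 35*cos(3*u))/324] = u**3*cos(3*u)/3 - 3*u*cos(3*u)/4, which equals f(u).
F(3/2) = 23*cos(9/2)/162 - sin(9/2)/9; F(1) = -23*sin(3)/108 + cos(3)/324.
Integral = F(3/2) - F(1) = 23*cos(9/2)/162 - cos(3)/324 + 23*sin(3)/108 - sin(9/2)/9.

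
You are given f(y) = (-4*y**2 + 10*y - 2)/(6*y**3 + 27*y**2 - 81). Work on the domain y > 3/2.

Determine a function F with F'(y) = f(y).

An antiderivative is F(y) = (8*y*log(y - 3/2) - 170*y*log(y + 3) + 24*log(y - 3/2) - 510*log(y + 3) - 612)/(243*y + 729).

Factor the denominator (3*(y + 3)**2*(2*y - 3)) and decompose: f = 16/(243*(2*y - 3)) - 170/(243*(y + 3)) + 68/(27*(y + 3)**2); each piece integrates to a log, atan, or power term.
Check: d/dy[(8*y*log(y - 3/2) - 170*y*log(y + 3) + 24*log(y - 3/2) - 510*log(y + 3) - 612)/(243*y + 729)] = (-4*y**2 + 10*y - 2)/(6*y**3 + 27*y**2 - 81) = f(y).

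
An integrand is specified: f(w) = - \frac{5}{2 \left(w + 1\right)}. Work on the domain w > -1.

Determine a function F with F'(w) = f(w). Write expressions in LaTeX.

An antiderivative is F(w) = - \frac{5 \log{\left(w + 1 \right)}}{2}.

Check any antiderivative F(w) by computing F'(w) and comparing it with f(w).
Check: d/dw[- \frac{5 \log{\left(w + 1 \right)}}{2}] = - \frac{5}{2 w + 2}, which equals f(w).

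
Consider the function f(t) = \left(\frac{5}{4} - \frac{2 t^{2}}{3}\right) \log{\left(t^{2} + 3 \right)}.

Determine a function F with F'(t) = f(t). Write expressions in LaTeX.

An antiderivative is F(t) = - \frac{2 t^{3} \log{\left(t^{2} + 3 \right)}}{9} + \frac{4 t^{3}}{27} + \frac{5 t \log{\left(t^{2} + 3 \right)}}{4} - \frac{23 t}{6} + \frac{23 \sqrt{3} \operatorname{atan}{\left(\frac{\sqrt{3} t}{3} \right)}}{6}.

Differentiate the proposed F(t) back; it has to land on f(t) exactly.
Check: d/dt[- \frac{2 t^{3} \log{\left(t^{2} + 3 \right)}}{9} + \frac{4 t^{3}}{27} + \frac{5 t \log{\left(t^{2} + 3 \right)}}{4} - \frac{23 t}{6} + \frac{23 \sqrt{3} \operatorname{atan}{\left(\frac{\sqrt{3} t}{3} \right)}}{6}] = - \frac{2 t^{2} \log{\left(t^{2} + 3 \right)}}{3} + \frac{5 \log{\left(t^{2} + 3 \right)}}{4}, which equals f(t).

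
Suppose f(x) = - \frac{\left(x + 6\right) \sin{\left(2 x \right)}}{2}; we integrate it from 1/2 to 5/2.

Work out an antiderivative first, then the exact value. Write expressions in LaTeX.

Antiderivative: F(x) = \frac{x \cos{\left(2 x \right)}}{4} - \frac{\sin{\left(2 x \right)}}{8} + \frac{3 \cos{\left(2 x \right)}}{2}; value = - \frac{13 \cos{\left(1 \right)}}{8} + \frac{\sin{\left(1 \right)}}{8} - \frac{\sin{\left(5 \right)}}{8} + \frac{17 \cos{\left(5 \right)}}{8}

Differentiate the proposed F(x) back; it has to land on f(x) exactly.
F(x) = \frac{x \cos{\left(2 x \right)}}{4} - \frac{\sin{\left(2 x \right)}}{8} + \frac{3 \cos{\left(2 x \right)}}{2} is an antiderivative of f.
Check: d/dx[\frac{x \cos{\left(2 x \right)}}{4} - \frac{\sin{\left(2 x \right)}}{8} + \frac{3 \cos{\left(2 x \right)}}{2}] = - \frac{x \sin{\left(2 x \right)}}{2} - 3 \sin{\left(2 x \right)}, which equals f(x).
F(5/2) = - \frac{\sin{\left(5 \right)}}{8} + \frac{17 \cos{\left(5 \right)}}{8}; F(1/2) = - \frac{\sin{\left(1 \right)}}{8} + \frac{13 \cos{\left(1 \right)}}{8}.
Integral = F(5/2) - F(1/2) = - \frac{13 \cos{\left(1 \right)}}{8} + \frac{\sin{\left(1 \right)}}{8} - \frac{\sin{\left(5 \right)}}{8} + \frac{17 \cos{\left(5 \right)}}{8}.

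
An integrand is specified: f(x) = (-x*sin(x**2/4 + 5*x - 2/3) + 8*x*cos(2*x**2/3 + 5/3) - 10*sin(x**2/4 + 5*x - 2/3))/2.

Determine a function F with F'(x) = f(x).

Since d/dx undoes antidifferentiation here, F'(x) = f(x) is required of F(x).
Check: d/dx[3*sin(2*x**2/3 + 5/3) + cos(x**2/4 + 5*x - 2/3)] = -x*sin(x**2/4 + 5*x - 2/3)/2 + 4*x*cos(2*x**2/3 + 5/3) - 5*sin(x**2/4 + 5*x - 2/3), which equals f(x).

An antiderivative is F(x) = 3*sin(2*x**2/3 + 5/3) + cos(x**2/4 + 5*x - 2/3).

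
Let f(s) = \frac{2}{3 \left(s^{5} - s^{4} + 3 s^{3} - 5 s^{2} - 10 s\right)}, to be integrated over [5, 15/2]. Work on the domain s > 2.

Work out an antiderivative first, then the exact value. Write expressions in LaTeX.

Antiderivative: F(s) = - \frac{\log{\left(s \right)}}{15} + \frac{\log{\left(s - 2 \right)}}{81} + \frac{\log{\left(s + 1 \right)}}{27} + \frac{7 \log{\left(s^{2} + 5 \right)}}{810} + \frac{\sqrt{5} \operatorname{atan}{\left(\frac{\sqrt{5} s}{5} \right)}}{405}; value = - \frac{\log{\left(\frac{15}{2} \right)}}{15} - \frac{\log{\left(6 \right)}}{27} - \frac{7 \log{\left(30 \right)}}{810} - \frac{\log{\left(3 \right)}}{81} - \frac{\sqrt{5} \operatorname{atan}{\left(\sqrt{5} \right)}}{405} + \frac{\sqrt{5} \operatorname{atan}{\left(\frac{3 \sqrt{5}}{2} \right)}}{405} + \frac{\log{\left(\frac{11}{2} \right)}}{81} + \frac{7 \log{\left(\frac{245}{4} \right)}}{810} + \frac{\log{\left(\frac{17}{2} \right)}}{27} + \frac{\log{\left(5 \right)}}{15}

The denominator factors as 3 s \left(s - 2\right) \left(s + 1\right) \left(s^{2} + 5\right); partial fractions split f into directly integrable pieces: \frac{7 s + 5}{405 \left(s^{2} + 5\right)} + \frac{1}{27 \left(s + 1\right)} + \frac{1}{81 \left(s - 2\right)} - \frac{1}{15 s}.
F(s) = - \frac{\log{\left(s \right)}}{15} + \frac{\log{\left(s - 2 \right)}}{81} + \frac{\log{\left(s + 1 \right)}}{27} + \frac{7 \log{\left(s^{2} + 5 \right)}}{810} + \frac{\sqrt{5} \operatorname{atan}{\left(\frac{\sqrt{5} s}{5} \right)}}{405} is an antiderivative of f.
Check: d/ds[- \frac{\log{\left(s \right)}}{15} + \frac{\log{\left(s - 2 \right)}}{81} + \frac{\log{\left(s + 1 \right)}}{27} + \frac{7 \log{\left(s^{2} + 5 \right)}}{810} + \frac{\sqrt{5} \operatorname{atan}{\left(\frac{\sqrt{5} s}{5} \right)}}{405}] = \frac{2}{3 s^{5} - 3 s^{4} + 9 s^{3} - 15 s^{2} - 30 s}, which equals f(s).
F(15/2) = - \frac{\log{\left(\frac{15}{2} \right)}}{15} + \frac{\sqrt{5} \operatorname{atan}{\left(\frac{3 \sqrt{5}}{2} \right)}}{405} + \frac{\log{\left(\frac{11}{2} \right)}}{81} + \frac{7 \log{\left(\frac{245}{4} \right)}}{810} + \frac{\log{\left(\frac{17}{2} \right)}}{27}; F(5) = - \frac{\log{\left(5 \right)}}{15} + \frac{\sqrt{5} \operatorname{atan}{\left(\sqrt{5} \right)}}{405} + \frac{\log{\left(3 \right)}}{81} + \frac{7 \log{\left(30 \right)}}{810} + \frac{\log{\left(6 \right)}}{27}.
Integral = F(15/2) - F(5) = - \frac{\log{\left(\frac{15}{2} \right)}}{15} - \frac{\log{\left(6 \right)}}{27} - \frac{7 \log{\left(30 \right)}}{810} - \frac{\log{\left(3 \right)}}{81} - \frac{\sqrt{5} \operatorname{atan}{\left(\sqrt{5} \right)}}{405} + \frac{\sqrt{5} \operatorname{atan}{\left(\frac{3 \sqrt{5}}{2} \right)}}{405} + \frac{\log{\left(\frac{11}{2} \right)}}{81} + \frac{7 \log{\left(\frac{245}{4} \right)}}{810} + \frac{\log{\left(\frac{17}{2} \right)}}{27} + \frac{\log{\left(5 \right)}}{15}.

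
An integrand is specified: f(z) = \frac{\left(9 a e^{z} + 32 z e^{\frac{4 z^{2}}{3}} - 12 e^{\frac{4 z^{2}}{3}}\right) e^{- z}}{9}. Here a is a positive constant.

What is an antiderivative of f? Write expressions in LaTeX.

An antiderivative is F(z) = a z + \frac{4 e^{\frac{4 z^{2}}{3} - z}}{3}.

An antiderivative F(z) passes only if d/dz[F] lands on f(z) exactly.
Check: d/dz[a z + \frac{4 e^{\frac{4 z^{2}}{3} - z}}{3}] = a + \frac{32 z e^{- z} e^{\frac{4 z^{2}}{3}}}{9} - \frac{4 e^{- z} e^{\frac{4 z^{2}}{3}}}{3}, which equals f(z).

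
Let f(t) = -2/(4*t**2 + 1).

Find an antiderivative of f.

Recover f(t) by differentiating a candidate F(t); any mismatch rules it out.
Check: d/dt[-atan(2*t)] = -2/(4*t**2 + 1) = f(t).

An antiderivative is F(t) = -atan(2*t).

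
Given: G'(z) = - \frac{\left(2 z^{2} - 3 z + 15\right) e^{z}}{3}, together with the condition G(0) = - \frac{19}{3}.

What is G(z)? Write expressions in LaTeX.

Recognize the product-rule pattern: G'(z) = u'v + uv' with u = - \frac{2 z^{2}}{3} + \frac{7 z}{3} - \frac{22}{3}, v = e^{z}, so integration by parts undoes it.
A general antiderivative is \frac{\left(- 2 z^{2} + 7 z - 22\right) e^{z}}{3} + C.
The condition gives C = - \frac{19}{3} - (- \frac{22}{3}) = 1.
So G(z) = - \frac{2 z^{2} e^{z}}{3} + \frac{7 z e^{z}}{3} - \frac{22 e^{z}}{3} + 1.
Check: d/dz[- \frac{2 z^{2} e^{z}}{3} + \frac{7 z e^{z}}{3} - \frac{22 e^{z}}{3} + 1] = - \frac{2 z^{2} e^{z}}{3} + z e^{z} - 5 e^{z}, which equals G'(z).

G(z) = - \frac{2 z^{2} e^{z}}{3} + \frac{7 z e^{z}}{3} - \frac{22 e^{z}}{3} + 1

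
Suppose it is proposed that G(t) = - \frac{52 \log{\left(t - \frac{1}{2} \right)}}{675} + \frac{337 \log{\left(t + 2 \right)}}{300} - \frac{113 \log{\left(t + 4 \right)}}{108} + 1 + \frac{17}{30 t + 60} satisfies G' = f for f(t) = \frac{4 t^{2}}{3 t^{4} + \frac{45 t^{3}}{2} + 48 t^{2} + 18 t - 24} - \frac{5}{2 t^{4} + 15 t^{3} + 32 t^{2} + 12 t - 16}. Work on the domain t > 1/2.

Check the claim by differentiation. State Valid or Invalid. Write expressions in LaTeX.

d/dt[G] = \frac{8 t^{2} - 15}{6 t^{4} + 45 t^{3} + 96 t^{2} + 36 t - 48}
This equals f(t) exactly, so the claim holds.

Valid: G'(t) = f(t).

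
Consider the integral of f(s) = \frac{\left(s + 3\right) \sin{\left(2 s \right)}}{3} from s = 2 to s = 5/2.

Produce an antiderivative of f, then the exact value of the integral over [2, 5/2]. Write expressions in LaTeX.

Since d/ds undoes antidifferentiation here, F'(s) = f(s) is required of F(s).
F(s) = - \frac{s \cos{\left(2 s \right)}}{6} + \frac{\sin{\left(2 s \right)}}{12} - \frac{\cos{\left(2 s \right)}}{2} is an antiderivative of f.
Check: d/ds[- \frac{s \cos{\left(2 s \right)}}{6} + \frac{\sin{\left(2 s \right)}}{12} - \frac{\cos{\left(2 s \right)}}{2}] = \frac{s \sin{\left(2 s \right)}}{3} + \sin{\left(2 s \right)}, which equals f(s).
F(5/2) = - \frac{11 \cos{\left(5 \right)}}{12} + \frac{\sin{\left(5 \right)}}{12}; F(2) = \frac{\sin{\left(4 \right)}}{12} - \frac{5 \cos{\left(4 \right)}}{6}.
Integral = F(5/2) - F(2) = \frac{5 \cos{\left(4 \right)}}{6} - \frac{11 \cos{\left(5 \right)}}{12} + \frac{\sin{\left(5 \right)}}{12} - \frac{\sin{\left(4 \right)}}{12}.

Antiderivative: F(s) = - \frac{s \cos{\left(2 s \right)}}{6} + \frac{\sin{\left(2 s \right)}}{12} - \frac{\cos{\left(2 s \right)}}{2}; value = \frac{5 \cos{\left(4 \right)}}{6} - \frac{11 \cos{\left(5 \right)}}{12} + \frac{\sin{\left(5 \right)}}{12} - \frac{\sin{\left(4 \right)}}{12}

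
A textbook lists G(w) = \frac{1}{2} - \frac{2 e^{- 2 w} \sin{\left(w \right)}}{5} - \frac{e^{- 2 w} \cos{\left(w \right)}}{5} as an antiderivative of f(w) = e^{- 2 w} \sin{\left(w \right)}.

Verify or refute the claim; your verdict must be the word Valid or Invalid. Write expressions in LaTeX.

Valid - the claim checks out under differentiation.

d/dw[G] = e^{- 2 w} \sin{\left(w \right)}
This equals f(w) exactly, so the claim holds.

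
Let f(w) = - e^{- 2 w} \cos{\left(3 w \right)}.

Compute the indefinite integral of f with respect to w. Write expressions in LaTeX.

An antiderivative F(w) passes only if d/dw[F] lands on f(w) exactly.
Check: d/dw[\frac{\left(- 3 \sin{\left(3 w \right)} + 2 \cos{\left(3 w \right)}\right) e^{- 2 w}}{13}] = - e^{- 2 w} \cos{\left(3 w \right)} = f(w).

F(w) = \frac{\left(- 3 \sin{\left(3 w \right)} + 2 \cos{\left(3 w \right)}\right) e^{- 2 w}}{13} + C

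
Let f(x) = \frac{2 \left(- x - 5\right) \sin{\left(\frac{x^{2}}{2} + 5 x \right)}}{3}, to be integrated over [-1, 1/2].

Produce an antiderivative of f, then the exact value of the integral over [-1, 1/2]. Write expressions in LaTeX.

The substitution u = \frac{x^{2}}{2} + 5 x works: f is exactly (dF/du)*(du/dx) for that inner function.
F(x) = \frac{2 \cos{\left(\frac{x^{2}}{2} + 5 x \right)}}{3} is an antiderivative of f.
Check: d/dx[\frac{2 \cos{\left(\frac{x^{2}}{2} + 5 x \right)}}{3}] = - \frac{2 x \sin{\left(\frac{x^{2}}{2} + 5 x \right)}}{3} - \frac{10 \sin{\left(\frac{x^{2}}{2} + 5 x \right)}}{3}, which equals f(x).
F(1/2) = \frac{2 \cos{\left(\frac{21}{8} \right)}}{3}; F(-1) = \frac{2 \cos{\left(\frac{9}{2} \right)}}{3}.
Integral = F(1/2) - F(-1) = \frac{2 \cos{\left(\frac{21}{8} \right)}}{3} - \frac{2 \cos{\left(\frac{9}{2} \right)}}{3}.

Antiderivative: F(x) = \frac{2 \cos{\left(\frac{x^{2}}{2} + 5 x \right)}}{3}; value = \frac{2 \cos{\left(\frac{21}{8} \right)}}{3} - \frac{2 \cos{\left(\frac{9}{2} \right)}}{3}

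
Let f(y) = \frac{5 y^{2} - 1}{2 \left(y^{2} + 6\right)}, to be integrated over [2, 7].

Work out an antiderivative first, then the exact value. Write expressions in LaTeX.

Check any antiderivative F(y) by computing F'(y) and comparing it with f(y).
F(y) = \frac{30 y - 31 \sqrt{6} \operatorname{atan}{\left(\frac{\sqrt{6} y}{6} \right)}}{12} is an antiderivative of f.
Check: d/dy[\frac{30 y - 31 \sqrt{6} \operatorname{atan}{\left(\frac{\sqrt{6} y}{6} \right)}}{12}] = \frac{5 y^{2} - 1}{2 y^{2} + 12}, which equals f(y).
F(7) = - \frac{31 \sqrt{6} \operatorname{atan}{\left(\frac{7 \sqrt{6}}{6} \right)}}{12} + \frac{35}{2}; F(2) = - \frac{31 \sqrt{6} \operatorname{atan}{\left(\frac{\sqrt{6}}{3} \right)}}{12} + 5.
Integral = F(7) - F(2) = - \frac{31 \sqrt{6} \operatorname{atan}{\left(\frac{7 \sqrt{6}}{6} \right)}}{12} + \frac{31 \sqrt{6} \operatorname{atan}{\left(\frac{\sqrt{6}}{3} \right)}}{12} + \frac{25}{2}.

Antiderivative: F(y) = \frac{30 y - 31 \sqrt{6} \operatorname{atan}{\left(\frac{\sqrt{6} y}{6} \right)}}{12}; value = - \frac{31 \sqrt{6} \operatorname{atan}{\left(\frac{7 \sqrt{6}}{6} \right)}}{12} + \frac{31 \sqrt{6} \operatorname{atan}{\left(\frac{\sqrt{6}}{3} \right)}}{12} + \frac{25}{2}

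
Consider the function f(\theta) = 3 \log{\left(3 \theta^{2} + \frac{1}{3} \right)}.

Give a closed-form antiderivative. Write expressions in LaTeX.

An antiderivative is F(\theta) = 3 \theta \log{\left(3 \theta^{2} + \frac{1}{3} \right)} - 6 \theta + 2 \operatorname{atan}{\left(3 \theta \right)}.

Since d/d\theta undoes antidifferentiation here, F'(\theta) = f(\theta) is required of F(\theta).
Check: d/d\theta[3 \theta \log{\left(3 \theta^{2} + \frac{1}{3} \right)} - 6 \theta + 2 \operatorname{atan}{\left(3 \theta \right)}] = 3 \log{\left(3 \theta^{2} + \frac{1}{3} \right)} = f(\theta).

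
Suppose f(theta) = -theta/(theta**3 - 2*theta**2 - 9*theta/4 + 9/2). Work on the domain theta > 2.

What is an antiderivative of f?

The denominator factors as (theta - 2)*(2*theta - 3)*(2*theta + 3); partial fractions split f into directly integrable pieces: 2/(7*(2*theta + 3)) + 2/(2*theta - 3) - 8/(7*(theta - 2)).
Check: d/dtheta[-8*log(theta - 2)/7 + log(theta - 3/2) + log(theta + 3/2)/7] = -4*theta/(4*theta**3 - 8*theta**2 - 9*theta + 18), which equals f(theta).

An antiderivative is F(theta) = -8*log(theta - 2)/7 + log(theta - 3/2) + log(theta + 3/2)/7.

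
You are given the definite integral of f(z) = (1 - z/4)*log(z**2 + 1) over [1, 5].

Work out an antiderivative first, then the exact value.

Antiderivative: F(z) = z**2/8 - 2*z + (-z**2/8 + z)*log(z**2 + 1) - log(z**2 + 1)/8 + 2*atan(z); value = -5 - pi/2 - 3*log(2)/4 + 2*atan(5) + 7*log(26)/4

An antiderivative F(z) passes only if d/dz[F] lands on f(z) exactly.
F(z) = z**2/8 - 2*z + (-z**2/8 + z)*log(z**2 + 1) - log(z**2 + 1)/8 + 2*atan(z) is an antiderivative of f.
Check: d/dz[z**2/8 - 2*z + (-z**2/8 + z)*log(z**2 + 1) - log(z**2 + 1)/8 + 2*atan(z)] = -z*log(z**2 + 1)/4 + log(z**2 + 1), which equals f(z).
F(5) = -55/8 + 2*atan(5) + 7*log(26)/4; F(1) = -15/8 + 3*log(2)/4 + pi/2.
Integral = F(5) - F(1) = -5 - pi/2 - 3*log(2)/4 + 2*atan(5) + 7*log(26)/4.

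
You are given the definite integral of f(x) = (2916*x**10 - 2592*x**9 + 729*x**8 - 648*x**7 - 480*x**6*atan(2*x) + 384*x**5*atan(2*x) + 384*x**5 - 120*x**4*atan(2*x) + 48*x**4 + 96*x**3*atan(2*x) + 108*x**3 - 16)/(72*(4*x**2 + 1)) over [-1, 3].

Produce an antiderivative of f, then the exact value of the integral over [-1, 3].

Antiderivative: F(x) = (-27*x**4 + 8*atan(2*x))*(-3*x**5 + 3*x**4 - 1)/72; value = -487*atan(6)/9 + 5*atan(2)/9 + 29589/2

Recognize the product-rule pattern: f = u'v + uv' with u = -9*x**4/8 + atan(2*x)/3, v = -x**5 + x**4 - 1/3, so integration by parts undoes it.
F(x) = (-27*x**4 + 8*atan(2*x))*(-3*x**5 + 3*x**4 - 1)/72 is an antiderivative of f.
Check: d/dx[(-27*x**4 + 8*atan(2*x))*(-3*x**5 + 3*x**4 - 1)/72] = (2916*x**10 - 2592*x**9 + 729*x**8 - 648*x**7 - 480*x**6*atan(2*x) + 384*x**5*atan(2*x) + 384*x**5 - 120*x**4*atan(2*x) + 48*x**4 + 96*x**3*atan(2*x) + 108*x**3 - 16)/(288*x**2 + 72), which equals f(x).
F(3) = 118341/8 - 487*atan(6)/9; F(-1) = -15/8 - 5*atan(2)/9.
Integral = F(3) - F(-1) = -487*atan(6)/9 + 5*atan(2)/9 + 29589/2.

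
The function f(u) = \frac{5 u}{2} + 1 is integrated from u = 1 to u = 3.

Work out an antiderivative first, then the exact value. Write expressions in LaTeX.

A first test for any F(u): its u-derivative must equal f(u) identically.
F(u) = \frac{5 u^{2}}{4} + u is an antiderivative of f.
Check: d/du[\frac{5 u^{2}}{4} + u] = \frac{5 u}{2} + 1 = f(u).
F(3) = \frac{57}{4}; F(1) = \frac{9}{4}.
Integral = F(3) - F(1) = 12.

Antiderivative: F(u) = \frac{5 u^{2}}{4} + u; value = 12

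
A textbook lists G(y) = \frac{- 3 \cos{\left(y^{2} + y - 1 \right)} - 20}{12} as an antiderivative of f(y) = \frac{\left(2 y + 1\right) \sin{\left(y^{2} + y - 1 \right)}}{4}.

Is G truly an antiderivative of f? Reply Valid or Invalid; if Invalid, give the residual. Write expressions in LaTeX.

Valid: G'(y) = f(y).

d/dy[G] = \frac{y \sin{\left(y^{2} + y - 1 \right)}}{2} + \frac{\sin{\left(y^{2} + y - 1 \right)}}{4}
This equals f(y) exactly, so the claim holds.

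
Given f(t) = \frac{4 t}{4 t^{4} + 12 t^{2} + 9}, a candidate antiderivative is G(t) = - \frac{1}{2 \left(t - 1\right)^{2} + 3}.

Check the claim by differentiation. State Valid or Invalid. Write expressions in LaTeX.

Invalid: d/dt[G] - f = \frac{48 t^{4} - 96 t^{3} + 112 t^{2} - 64 t - 36}{16 t^{8} - 64 t^{7} + 192 t^{6} - 352 t^{5} + 568 t^{4} - 624 t^{3} + 624 t^{2} - 360 t + 225}, which is not 0.

d/dt[G] = \frac{4 t - 4}{4 t^{4} - 16 t^{3} + 36 t^{2} - 40 t + 25}
d/dt[G] - f(t) = \frac{48 t^{4} - 96 t^{3} + 112 t^{2} - 64 t - 36}{16 t^{8} - 64 t^{7} + 192 t^{6} - 352 t^{5} + 568 t^{4} - 624 t^{3} + 624 t^{2} - 360 t + 225} != 0.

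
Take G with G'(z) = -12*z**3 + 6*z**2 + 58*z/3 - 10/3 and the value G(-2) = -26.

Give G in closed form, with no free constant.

G(z) = -3*z**4 + 2*z**3 + 29*z**2/3 - 10*z/3 - 22/3

G'(z) matches the chain-rule pattern g'(h)*h' with inner function h(z) = -3*z**2 + z + 5; substituting u = h(z) collapses the integral.
A general antiderivative is -(-3*z**2 + z + 5)**2/3 + C.
The condition gives C = -26 - (-27) = 1.
So G(z) = -3*z**4 + 2*z**3 + 29*z**2/3 - 10*z/3 - 22/3.
Check: d/dz[-3*z**4 + 2*z**3 + 29*z**2/3 - 10*z/3 - 22/3] = -12*z**3 + 6*z**2 + 58*z/3 - 10/3 = G'(z).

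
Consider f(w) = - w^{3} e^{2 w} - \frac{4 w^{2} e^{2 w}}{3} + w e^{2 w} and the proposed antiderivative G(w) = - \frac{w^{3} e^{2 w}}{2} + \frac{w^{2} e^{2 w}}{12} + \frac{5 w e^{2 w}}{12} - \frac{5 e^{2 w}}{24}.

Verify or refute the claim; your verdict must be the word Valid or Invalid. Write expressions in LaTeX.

Valid - differentiating G returns exactly f.

d/dw[G] = - w^{3} e^{2 w} - \frac{4 w^{2} e^{2 w}}{3} + w e^{2 w}
This equals f(w) exactly, so the claim holds.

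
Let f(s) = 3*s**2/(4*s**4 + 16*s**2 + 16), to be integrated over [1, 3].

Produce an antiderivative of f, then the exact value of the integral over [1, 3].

Recover f(s) by differentiating a candidate F(s); any mismatch rules it out.
F(s) = (3*sqrt(2)*s**2*atan(sqrt(2)*s/2) - 6*s + 6*sqrt(2)*atan(sqrt(2)*s/2))/(16*s**2 + 32) is an antiderivative of f.
Check: d/ds[(3*sqrt(2)*s**2*atan(sqrt(2)*s/2) - 6*s + 6*sqrt(2)*atan(sqrt(2)*s/2))/(16*s**2 + 32)] = 3*s**2/(4*s**4 + 16*s**2 + 16) = f(s).
F(3) = -9/88 + 3*sqrt(2)*atan(3*sqrt(2)/2)/16; F(1) = -1/8 + 3*sqrt(2)*atan(sqrt(2)/2)/16.
Integral = F(3) - F(1) = -3*sqrt(2)*atan(sqrt(2)/2)/16 + 1/44 + 3*sqrt(2)*atan(3*sqrt(2)/2)/16.

Antiderivative: F(s) = (3*sqrt(2)*s**2*atan(sqrt(2)*s/2) - 6*s + 6*sqrt(2)*atan(sqrt(2)*s/2))/(16*s**2 + 32); value = -3*sqrt(2)*atan(sqrt(2)/2)/16 + 1/44 + 3*sqrt(2)*atan(3*sqrt(2)/2)/16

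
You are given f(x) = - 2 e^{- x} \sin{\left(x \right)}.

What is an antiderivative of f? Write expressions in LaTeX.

An antiderivative is F(x) = \left(\sin{\left(x \right)} + \cos{\left(x \right)}\right) e^{- x}.

Check any antiderivative F(x) by computing F'(x) and comparing it with f(x).
Check: d/dx[\left(\sin{\left(x \right)} + \cos{\left(x \right)}\right) e^{- x}] = - 2 e^{- x} \sin{\left(x \right)} = f(x).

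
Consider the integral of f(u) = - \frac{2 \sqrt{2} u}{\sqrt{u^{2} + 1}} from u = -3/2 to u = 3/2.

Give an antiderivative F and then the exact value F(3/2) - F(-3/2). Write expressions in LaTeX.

Antiderivative: F(u) = - 2 \sqrt{2 u^{2} + 2}; value = 0

The substitution w = 2 u^{2} + 2 works: f is exactly (dF/dw)*(dw/du) for that inner function.
F(u) = - 2 \sqrt{2 u^{2} + 2} is an antiderivative of f.
Check: d/du[- 2 \sqrt{2 u^{2} + 2}] = - \frac{2 \sqrt{2} u}{\sqrt{u^{2} + 1}} = f(u).
F(3/2) = - \sqrt{26}; F(-3/2) = - \sqrt{26}.
Integral = F(3/2) - F(-3/2) = 0.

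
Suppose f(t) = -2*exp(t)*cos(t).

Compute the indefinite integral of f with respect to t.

Recover f(t) by differentiating a candidate F(t); any mismatch rules it out.
Check: d/dt[(-sin(t) - cos(t))*exp(t)] = -2*exp(t)*cos(t) = f(t).

F(t) = (-sin(t) - cos(t))*exp(t) + C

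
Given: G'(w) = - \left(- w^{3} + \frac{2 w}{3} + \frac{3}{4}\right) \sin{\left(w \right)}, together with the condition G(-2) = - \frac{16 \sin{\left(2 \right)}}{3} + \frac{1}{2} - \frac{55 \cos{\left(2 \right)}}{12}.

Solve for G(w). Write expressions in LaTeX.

G(w) = - w^{3} \cos{\left(w \right)} + 3 w^{2} \sin{\left(w \right)} + \frac{20 w \cos{\left(w \right)}}{3} - \frac{20 \sin{\left(w \right)}}{3} + \frac{3 \cos{\left(w \right)}}{4} + \frac{1}{2}

Check a candidate G(w) by differentiating: d/dw[G] must match the given G'(w).
A general antiderivative is - w^{3} \cos{\left(w \right)} + 3 w^{2} \sin{\left(w \right)} + \frac{20 w \cos{\left(w \right)}}{3} - \frac{20 \sin{\left(w \right)}}{3} + \frac{3 \cos{\left(w \right)}}{4} + C.
The condition gives C = - \frac{16 \sin{\left(2 \right)}}{3} + \frac{1}{2} - \frac{55 \cos{\left(2 \right)}}{12} - (- \frac{16 \sin{\left(2 \right)}}{3} - \frac{55 \cos{\left(2 \right)}}{12}) = \frac{1}{2}.
So G(w) = - w^{3} \cos{\left(w \right)} + 3 w^{2} \sin{\left(w \right)} + \frac{20 w \cos{\left(w \right)}}{3} - \frac{20 \sin{\left(w \right)}}{3} + \frac{3 \cos{\left(w \right)}}{4} + \frac{1}{2}.
Check: d/dw[- w^{3} \cos{\left(w \right)} + 3 w^{2} \sin{\left(w \right)} + \frac{20 w \cos{\left(w \right)}}{3} - \frac{20 \sin{\left(w \right)}}{3} + \frac{3 \cos{\left(w \right)}}{4} + \frac{1}{2}] = w^{3} \sin{\left(w \right)} - \frac{2 w \sin{\left(w \right)}}{3} - \frac{3 \sin{\left(w \right)}}{4}, which equals G'(w).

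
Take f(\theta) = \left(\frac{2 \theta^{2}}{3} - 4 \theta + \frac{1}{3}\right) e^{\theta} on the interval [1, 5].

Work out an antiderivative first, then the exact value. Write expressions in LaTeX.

Antiderivative: F(\theta) = \frac{2 \theta^{2} e^{\theta}}{3} - \frac{16 \theta e^{\theta}}{3} + \frac{17 e^{\theta}}{3}; value = - \frac{13 e^{5}}{3} - e

Recognize the product-rule pattern: f = u'v + uv' with u = \frac{2 \theta^{2}}{3} - \frac{16 \theta}{3} + \frac{17}{3}, v = e^{\theta}, so integration by parts undoes it.
F(\theta) = \frac{2 \theta^{2} e^{\theta}}{3} - \frac{16 \theta e^{\theta}}{3} + \frac{17 e^{\theta}}{3} is an antiderivative of f.
Check: d/d\theta[\frac{2 \theta^{2} e^{\theta}}{3} - \frac{16 \theta e^{\theta}}{3} + \frac{17 e^{\theta}}{3}] = \frac{2 \theta^{2} e^{\theta}}{3} - 4 \theta e^{\theta} + \frac{e^{\theta}}{3}, which equals f(\theta).
F(5) = - \frac{13 e^{5}}{3}; F(1) = e.
Integral = F(5) - F(1) = - \frac{13 e^{5}}{3} - e.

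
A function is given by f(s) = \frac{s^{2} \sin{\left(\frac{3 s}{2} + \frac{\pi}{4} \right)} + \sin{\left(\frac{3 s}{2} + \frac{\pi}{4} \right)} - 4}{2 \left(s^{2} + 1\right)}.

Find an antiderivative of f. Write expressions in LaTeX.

An antiderivative is F(s) = - \frac{\cos{\left(\frac{3 s}{2} + \frac{\pi}{4} \right)} + 6 \operatorname{atan}{\left(s \right)}}{3}.

Any candidate F(s) must reproduce f(s) exactly when differentiated.
Check: d/ds[- \frac{\cos{\left(\frac{3 s}{2} + \frac{\pi}{4} \right)} + 6 \operatorname{atan}{\left(s \right)}}{3}] = \frac{s^{2} \sin{\left(\frac{3 s}{2} + \frac{\pi}{4} \right)} + \sin{\left(\frac{3 s}{2} + \frac{\pi}{4} \right)} - 4}{2 s^{2} + 2}, which equals f(s).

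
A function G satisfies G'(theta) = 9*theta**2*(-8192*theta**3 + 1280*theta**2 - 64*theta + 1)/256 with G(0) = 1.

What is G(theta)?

The substitution u = 4*theta**2 - theta/4 works: G'(theta) is exactly (dG/du)*(du/dtheta) for that inner function.
A general antiderivative is -3*(4*theta**2 - theta/4)**3/4 + C.
The condition gives C = 1 - (0) = 1.
So G(theta) = 1 - 3*(4*theta**2 - theta/4)**3/4.
Check: d/dtheta[1 - 3*(4*theta**2 - theta/4)**3/4] = -288*theta**5 + 45*theta**4 - 9*theta**3/4 + 9*theta**2/256, which equals G'(theta).

G(theta) = 1 - 3*(4*theta**2 - theta/4)**3/4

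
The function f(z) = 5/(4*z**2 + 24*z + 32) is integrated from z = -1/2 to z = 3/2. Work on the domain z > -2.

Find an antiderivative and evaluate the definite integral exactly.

The denominator factors as 4*(z + 2)*(z + 4); partial fractions split f into directly integrable pieces: -5/(8*(z + 4)) + 5/(8*(z + 2)).
F(z) = 5*(log(z + 2) - log(z + 4))/8 is an antiderivative of f.
Check: d/dz[5*(log(z + 2) - log(z + 4))/8] = 5/(4*z**2 + 24*z + 32) = f(z).
F(3/2) = -5*log(11/2)/8 + 5*log(7/2)/8; F(-1/2) = -5*log(7/2)/8 + 5*log(3/2)/8.
Integral = F(3/2) - F(-1/2) = -5*log(11/2)/8 - 5*log(3/2)/8 + 5*log(7/2)/4.

Antiderivative: F(z) = 5*(log(z + 2) - log(z + 4))/8; value = -5*log(11/2)/8 - 5*log(3/2)/8 + 5*log(7/2)/4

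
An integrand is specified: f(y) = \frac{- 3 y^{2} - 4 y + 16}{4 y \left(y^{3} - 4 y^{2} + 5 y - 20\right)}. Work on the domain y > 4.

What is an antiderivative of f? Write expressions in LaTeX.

An antiderivative is F(y) = - \frac{\log{\left(y \right)}}{5} - \frac{\log{\left(y - 4 \right)}}{7} + \frac{6 \log{\left(y^{2} + 5 \right)}}{35} - \frac{\sqrt{5} \operatorname{atan}{\left(\frac{\sqrt{5} y}{5} \right)}}{28}.

The denominator factors as 4 y \left(y - 4\right) \left(y^{2} + 5\right); partial fractions split f into directly integrable pieces: \frac{48 y - 25}{140 \left(y^{2} + 5\right)} - \frac{1}{7 \left(y - 4\right)} - \frac{1}{5 y}.
Check: d/dy[- \frac{\log{\left(y \right)}}{5} - \frac{\log{\left(y - 4 \right)}}{7} + \frac{6 \log{\left(y^{2} + 5 \right)}}{35} - \frac{\sqrt{5} \operatorname{atan}{\left(\frac{\sqrt{5} y}{5} \right)}}{28}] = \frac{- 3 y^{2} - 4 y + 16}{4 y^{4} - 16 y^{3} + 20 y^{2} - 80 y}, which equals f(y).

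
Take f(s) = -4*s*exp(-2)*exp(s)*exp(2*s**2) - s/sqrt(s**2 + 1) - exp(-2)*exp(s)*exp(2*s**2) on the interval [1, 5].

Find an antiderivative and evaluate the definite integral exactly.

Antiderivative: F(s) = -sqrt(s**2 + 1) - exp(-2)*exp(s)*exp(2*s**2); value = -exp(53) - sqrt(26) + sqrt(2) + exp(1)

Integrate term by term and add the pieces.
F(s) = -sqrt(s**2 + 1) - exp(-2)*exp(s)*exp(2*s**2) is an antiderivative of f.
Check: d/ds[-sqrt(s**2 + 1) - exp(-2)*exp(s)*exp(2*s**2)] = (-4*s*sqrt(s**2 + 1)*exp(s)*exp(2*s**2) - s*exp(2) - sqrt(s**2 + 1)*exp(s)*exp(2*s**2))*exp(-2)/sqrt(s**2 + 1), which equals f(s).
F(5) = -exp(53) - sqrt(26); F(1) = -exp(1) - sqrt(2).
Integral = F(5) - F(1) = -exp(53) - sqrt(26) + sqrt(2) + exp(1).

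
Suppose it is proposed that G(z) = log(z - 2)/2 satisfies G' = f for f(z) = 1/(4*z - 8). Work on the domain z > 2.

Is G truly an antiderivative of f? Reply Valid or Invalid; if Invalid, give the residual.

Invalid: d/dz[G] - f = 1/(4*z - 8), which is not 0.

d/dz[G] = 1/(2*z - 4)
d/dz[G] - f(z) = 1/(4*z - 8) != 0.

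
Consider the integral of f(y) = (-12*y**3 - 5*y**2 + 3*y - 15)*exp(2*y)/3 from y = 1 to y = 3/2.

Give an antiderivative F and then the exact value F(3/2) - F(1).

Antiderivative: F(y) = -2*y**3*exp(2*y) + 13*y**2*exp(2*y)/6 - 5*y*exp(2*y)/3 - 5*exp(2*y)/3; value = -145*exp(3)/24 + 19*exp(2)/6

Recognize the product-rule pattern: f = u'v + uv' with u = -2*y**3 + 13*y**2/6 - 5*y/3 - 5/3, v = exp(2*y), so integration by parts undoes it.
F(y) = -2*y**3*exp(2*y) + 13*y**2*exp(2*y)/6 - 5*y*exp(2*y)/3 - 5*exp(2*y)/3 is an antiderivative of f.
Check: d/dy[-2*y**3*exp(2*y) + 13*y**2*exp(2*y)/6 - 5*y*exp(2*y)/3 - 5*exp(2*y)/3] = -4*y**3*exp(2*y) - 5*y**2*exp(2*y)/3 + y*exp(2*y) - 5*exp(2*y), which equals f(y).
F(3/2) = -145*exp(3)/24; F(1) = -19*exp(2)/6.
Integral = F(3/2) - F(1) = -145*exp(3)/24 + 19*exp(2)/6.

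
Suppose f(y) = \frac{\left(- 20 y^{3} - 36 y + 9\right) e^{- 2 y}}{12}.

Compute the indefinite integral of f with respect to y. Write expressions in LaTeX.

f has the shape u'v + uv' for u = \frac{5 y^{3}}{6} + \frac{5 y^{2}}{4} + \frac{11 y}{4} + 1 and v = e^{- 2 y} — it is the derivative of the product u*v.
Check: d/dy[\frac{\left(10 y^{3} + 15 y^{2} + 33 y + 12\right) e^{- 2 y}}{12}] = \frac{\left(- 20 y^{3} - 36 y + 9\right) e^{- 2 y}}{12} = f(y).

F(y) = \frac{\left(10 y^{3} + 15 y^{2} + 33 y + 12\right) e^{- 2 y}}{12} + C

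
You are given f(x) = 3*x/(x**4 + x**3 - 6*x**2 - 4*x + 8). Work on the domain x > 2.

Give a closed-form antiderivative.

The denominator factors as (x - 2)*(x - 1)*(x + 2)**2; partial fractions split f into directly integrable pieces: -1/(24*(x + 2)) - 1/(2*(x + 2)**2) - 1/(3*(x - 1)) + 3/(8*(x - 2)).
Check: d/dx[3*log(x - 2)/8 - log(x - 1)/3 - log(x + 2)/24 + 3/(6*x + 12)] = 3*x/(x**4 + x**3 - 6*x**2 - 4*x + 8) = f(x).

An antiderivative is F(x) = 3*log(x - 2)/8 - log(x - 1)/3 - log(x + 2)/24 + 3/(6*x + 12).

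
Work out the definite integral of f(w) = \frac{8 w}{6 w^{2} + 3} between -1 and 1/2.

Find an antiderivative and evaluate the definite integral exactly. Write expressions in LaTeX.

Antiderivative: F(w) = \frac{2 \log{\left(2 w^{2} + 1 \right)}}{3}; value = - \frac{2 \log{\left(3 \right)}}{3} + \frac{2 \log{\left(\frac{3}{2} \right)}}{3}

f matches the chain-rule pattern g'(h)*h' with inner function h(w) = 2 w^{2} + 1; substituting u = h(w) collapses the integral.
F(w) = \frac{2 \log{\left(2 w^{2} + 1 \right)}}{3} is an antiderivative of f.
Check: d/dw[\frac{2 \log{\left(2 w^{2} + 1 \right)}}{3}] = \frac{8 w}{6 w^{2} + 3} = f(w).
F(1/2) = \frac{2 \log{\left(\frac{3}{2} \right)}}{3}; F(-1) = \frac{2 \log{\left(3 \right)}}{3}.
Integral = F(1/2) - F(-1) = - \frac{2 \log{\left(3 \right)}}{3} + \frac{2 \log{\left(\frac{3}{2} \right)}}{3}.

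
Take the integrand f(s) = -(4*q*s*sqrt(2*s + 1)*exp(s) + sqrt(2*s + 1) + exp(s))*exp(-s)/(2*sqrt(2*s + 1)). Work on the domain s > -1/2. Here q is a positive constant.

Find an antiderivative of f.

An antiderivative is F(s) = -q*s**2 - sqrt(2*s + 1)/2 + exp(-s)/2.

An antiderivative F(s) passes only if d/ds[F] lands on f(s) exactly.
Check: d/ds[-q*s**2 - sqrt(2*s + 1)/2 + exp(-s)/2] = (-4*q*s*sqrt(2*s + 1)*exp(s) - sqrt(2*s + 1) - exp(s))*exp(-s)/(2*sqrt(2*s + 1)), which equals f(s).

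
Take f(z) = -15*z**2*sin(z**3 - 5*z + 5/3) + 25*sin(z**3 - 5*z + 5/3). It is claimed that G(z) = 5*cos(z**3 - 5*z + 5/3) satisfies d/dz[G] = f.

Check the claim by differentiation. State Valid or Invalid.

Valid - differentiating G returns exactly f.

d/dz[G] = -15*z**2*sin(z**3 - 5*z + 5/3) + 25*sin(z**3 - 5*z + 5/3)
This equals f(z) exactly, so the claim holds.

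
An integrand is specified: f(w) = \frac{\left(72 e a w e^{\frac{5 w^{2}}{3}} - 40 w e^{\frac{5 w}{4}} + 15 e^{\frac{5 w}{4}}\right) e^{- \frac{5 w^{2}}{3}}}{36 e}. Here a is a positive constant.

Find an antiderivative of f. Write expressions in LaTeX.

An antiderivative is F(w) = \frac{3 a w^{2} + \frac{e^{\frac{5 w}{4}} e^{- \frac{5 w^{2}}{3}}}{e}}{3}.

For F(w) to be correct the identity F'(w) - f(w) = 0 must hold.
Check: d/dw[\frac{3 a w^{2} + \frac{e^{\frac{5 w}{4}} e^{- \frac{5 w^{2}}{3}}}{e}}{3}] = \frac{\left(72 e a w e^{\frac{5 w^{2}}{3}} - 40 w e^{\frac{5 w}{4}} + 15 e^{\frac{5 w}{4}}\right) e^{- \frac{5 w^{2}}{3}}}{36 e} = f(w).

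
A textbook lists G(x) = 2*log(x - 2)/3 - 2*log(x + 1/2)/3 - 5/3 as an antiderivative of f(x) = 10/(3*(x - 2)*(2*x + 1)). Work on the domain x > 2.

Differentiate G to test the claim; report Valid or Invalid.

d/dx[G] = 10/(6*x**2 - 9*x - 6)
This equals f(x) exactly, so the claim holds.

Valid - the claim checks out under differentiation.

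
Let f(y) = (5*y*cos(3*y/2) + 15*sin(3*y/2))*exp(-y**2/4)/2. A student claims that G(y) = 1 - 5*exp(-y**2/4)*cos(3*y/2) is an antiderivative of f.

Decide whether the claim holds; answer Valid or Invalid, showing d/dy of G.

d/dy[G] = (5*y*cos(3*y/2) + 15*sin(3*y/2))*exp(-y**2/4)/2
This equals f(y) exactly, so the claim holds.

Valid. The derivative of G reproduces f.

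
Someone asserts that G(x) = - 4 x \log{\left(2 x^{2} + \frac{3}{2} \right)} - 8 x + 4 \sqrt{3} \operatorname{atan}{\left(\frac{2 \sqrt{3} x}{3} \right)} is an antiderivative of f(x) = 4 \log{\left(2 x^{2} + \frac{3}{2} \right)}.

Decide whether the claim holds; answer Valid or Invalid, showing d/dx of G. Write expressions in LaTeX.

Invalid: d/dx[G] - f = \frac{- 32 x^{2} \log{\left(2 x^{2} + \frac{3}{2} \right)} - 64 x^{2} - 24 \log{\left(2 x^{2} + \frac{3}{2} \right)}}{4 x^{2} + 3}, which is not 0.

d/dx[G] = \frac{- 16 x^{2} \log{\left(2 x^{2} + \frac{3}{2} \right)} - 64 x^{2} - 12 \log{\left(2 x^{2} + \frac{3}{2} \right)}}{4 x^{2} + 3}
d/dx[G] - f(x) = \frac{- 32 x^{2} \log{\left(2 x^{2} + \frac{3}{2} \right)} - 64 x^{2} - 24 \log{\left(2 x^{2} + \frac{3}{2} \right)}}{4 x^{2} + 3} != 0.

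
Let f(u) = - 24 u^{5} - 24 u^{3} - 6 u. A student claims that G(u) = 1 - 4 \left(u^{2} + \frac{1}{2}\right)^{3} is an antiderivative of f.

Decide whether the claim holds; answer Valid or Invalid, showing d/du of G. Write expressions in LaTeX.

d/du[G] = - 24 u^{5} - 24 u^{3} - 6 u
This equals f(u) exactly, so the claim holds.

Valid - the claim checks out under differentiation.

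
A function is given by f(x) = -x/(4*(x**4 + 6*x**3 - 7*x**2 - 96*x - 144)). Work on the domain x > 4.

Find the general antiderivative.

Factor the denominator (4*(x - 4)*(x + 3)**2*(x + 4)) and decompose: f = -1/(8*(x + 4)) + 25/(196*(x + 3)) - 3/(28*(x + 3)**2) - 1/(392*(x - 4)); each piece integrates to a log, atan, or power term.
Check: d/dx[-log(x - 4)/392 + 25*log(x + 3)/196 - log(x + 4)/8 + 3/(28*x + 84)] = -x/(4*x**4 + 24*x**3 - 28*x**2 - 384*x - 576), which equals f(x).

F(x) = -log(x - 4)/392 + 25*log(x + 3)/196 - log(x + 4)/8 + 3/(28*x + 84) + C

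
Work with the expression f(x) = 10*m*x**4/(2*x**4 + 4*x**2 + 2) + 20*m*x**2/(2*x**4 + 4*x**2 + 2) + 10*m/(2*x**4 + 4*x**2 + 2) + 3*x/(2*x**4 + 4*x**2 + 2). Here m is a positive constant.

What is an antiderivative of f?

An antiderivative is F(x) = (20*m*x*(x**2 + 1) - 3)/(4*(x**2 + 1)).

The integrand splits into summands that can be handled one at a time.
Check: d/dx[(20*m*x*(x**2 + 1) - 3)/(4*(x**2 + 1))] = (10*m*x**4 + 20*m*x**2 + 10*m + 3*x)/(2*x**4 + 4*x**2 + 2), which equals f(x).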